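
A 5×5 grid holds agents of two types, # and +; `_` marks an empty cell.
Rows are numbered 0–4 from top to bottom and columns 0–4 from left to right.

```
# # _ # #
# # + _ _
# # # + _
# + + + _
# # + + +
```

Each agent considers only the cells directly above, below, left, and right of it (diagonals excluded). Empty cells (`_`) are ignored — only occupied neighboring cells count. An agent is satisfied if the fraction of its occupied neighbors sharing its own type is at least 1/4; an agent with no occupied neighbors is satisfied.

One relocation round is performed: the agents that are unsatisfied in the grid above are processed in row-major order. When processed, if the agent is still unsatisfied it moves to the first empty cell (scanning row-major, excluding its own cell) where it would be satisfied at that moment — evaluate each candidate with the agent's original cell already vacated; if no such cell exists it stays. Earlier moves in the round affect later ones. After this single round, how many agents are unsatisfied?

0

Initially unsatisfied (in order): (1,2).
  (1,2) → (1,3).
Resulting grid:
# # _ # #
# # _ + _
# # # + _
# + + + _
# # + + +
All satisfied now.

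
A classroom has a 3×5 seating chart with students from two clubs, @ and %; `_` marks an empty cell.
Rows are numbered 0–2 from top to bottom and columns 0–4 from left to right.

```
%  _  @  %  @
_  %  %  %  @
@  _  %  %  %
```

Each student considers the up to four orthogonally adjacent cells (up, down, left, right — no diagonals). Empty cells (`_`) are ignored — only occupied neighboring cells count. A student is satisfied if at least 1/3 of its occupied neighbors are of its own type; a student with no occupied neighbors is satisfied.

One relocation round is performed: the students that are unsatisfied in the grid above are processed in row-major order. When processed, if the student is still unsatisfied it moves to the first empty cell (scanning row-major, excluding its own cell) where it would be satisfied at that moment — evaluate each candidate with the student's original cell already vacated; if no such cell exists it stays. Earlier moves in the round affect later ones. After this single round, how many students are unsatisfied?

1

Initially unsatisfied (in order): (0,2).
  (0,2) → (1,0).
Resulting grid:
% _ _ % @
@ % % % @
@ _ % % %
Unsatisfied now: (0,0).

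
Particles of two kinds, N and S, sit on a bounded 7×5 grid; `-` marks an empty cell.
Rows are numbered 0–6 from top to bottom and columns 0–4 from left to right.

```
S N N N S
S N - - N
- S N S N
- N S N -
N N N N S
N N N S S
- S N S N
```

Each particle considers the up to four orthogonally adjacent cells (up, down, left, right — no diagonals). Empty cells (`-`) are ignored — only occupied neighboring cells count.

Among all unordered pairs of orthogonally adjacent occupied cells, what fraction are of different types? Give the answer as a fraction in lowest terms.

22/41

Scan each occupied cell's neighbors to the right and below so each pair is counted once.
From row 0: 3 unlike of 7 pairs (running 3/7).
From row 1: 2 unlike of 3 pairs (running 5/10).
From row 2: 6 unlike of 6 pairs (running 11/16).
From row 3: 3 unlike of 5 pairs (running 14/21).
From row 4: 2 unlike of 9 pairs (running 16/30).
From row 5: 3 unlike of 8 pairs (running 19/38).
From row 6: 3 unlike of 3 pairs (running 22/41).
Total adjacent occupied pairs: 41; unlike-type pairs: 22.
22/41 is already in lowest terms.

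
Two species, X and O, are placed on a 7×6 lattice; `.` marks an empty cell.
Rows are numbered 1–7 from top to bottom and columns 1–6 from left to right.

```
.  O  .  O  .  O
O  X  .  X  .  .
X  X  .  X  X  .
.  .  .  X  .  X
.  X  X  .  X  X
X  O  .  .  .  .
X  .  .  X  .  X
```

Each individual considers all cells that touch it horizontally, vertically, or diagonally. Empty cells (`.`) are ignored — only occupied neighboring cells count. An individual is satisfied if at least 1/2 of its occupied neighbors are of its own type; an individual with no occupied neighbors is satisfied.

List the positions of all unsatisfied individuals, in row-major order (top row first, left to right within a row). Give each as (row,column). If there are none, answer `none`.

(1,4), (2,1), (6,2)

(1,2)O 1/2 ok
(1,4)O 0/1 unhappy
(1,6)O 0/0 ok
(2,1)O 1/4 unhappy
(2,2)X 2/4 ok
(2,4)X 2/3 ok
(3,1)X 2/3 ok
(3,2)X 2/3 ok
(3,4)X 3/3 ok
(3,5)X 4/4 ok
(4,4)X 4/4 ok
(4,6)X 3/3 ok
(5,2)X 2/3 ok
(5,3)X 2/3 ok
(5,5)X 3/3 ok
(5,6)X 2/2 ok
(6,1)X 2/3 ok
(6,2)O 0/4 unhappy
(7,1)X 1/2 ok
(7,4)X 0/0 ok
(7,6)X 0/0 ok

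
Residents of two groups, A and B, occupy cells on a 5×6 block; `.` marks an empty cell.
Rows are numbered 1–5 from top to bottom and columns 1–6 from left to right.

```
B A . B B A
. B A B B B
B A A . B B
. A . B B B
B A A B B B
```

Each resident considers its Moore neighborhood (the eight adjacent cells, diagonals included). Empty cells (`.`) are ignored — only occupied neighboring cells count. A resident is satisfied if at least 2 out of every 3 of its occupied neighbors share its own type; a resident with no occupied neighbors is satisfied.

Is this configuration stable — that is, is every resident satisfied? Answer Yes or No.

Row 1: (1,1)B 1/2 not · (1,2)A 1/3 not · (1,4)B 3/4 satisfied · (1,5)B 4/5 satisfied · (1,6)A 0/3 not
Row 2: (2,2)B 2/6 not · (2,3)A 3/6 not · (2,4)B 4/6 satisfied · (2,5)B 6/7 satisfied · (2,6)B 4/5 satisfied
Row 3: (3,1)B 1/3 not · (3,2)A 3/5 not · (3,3)A 3/6 not · (3,5)B 7/7 satisfied · (3,6)B 5/5 satisfied
Row 4: (4,2)A 4/6 satisfied · (4,4)B 4/6 satisfied · (4,5)B 7/7 satisfied · (4,6)B 5/5 satisfied
Row 5: (5,1)B 0/2 not · (5,2)A 2/3 satisfied · (5,3)A 2/4 not · (5,4)B 3/4 satisfied · (5,5)B 5/5 satisfied · (5,6)B 3/3 satisfied
For instance (1,1) has only 1/2 same-type neighbors, below 2/3.

No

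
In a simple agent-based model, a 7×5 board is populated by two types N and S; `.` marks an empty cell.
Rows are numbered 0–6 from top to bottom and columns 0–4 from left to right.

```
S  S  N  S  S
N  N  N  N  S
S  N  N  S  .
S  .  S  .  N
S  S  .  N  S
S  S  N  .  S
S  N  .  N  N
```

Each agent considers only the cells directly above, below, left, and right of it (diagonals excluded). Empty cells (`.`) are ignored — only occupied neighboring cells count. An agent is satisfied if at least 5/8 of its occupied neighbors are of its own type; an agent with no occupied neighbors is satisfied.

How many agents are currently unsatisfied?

20

(0,0)S 1/2 unhappy
(0,1)S 1/3 unhappy
(0,2)N 1/3 unhappy
(0,3)S 1/3 unhappy
(0,4)S 2/2 ok
(1,0)N 1/3 unhappy
(1,1)N 3/4 ok
(1,2)N 4/4 ok
(1,3)N 1/4 unhappy
(1,4)S 1/2 unhappy
(2,0)S 1/3 unhappy
(2,1)N 2/3 ok
(2,2)N 2/4 unhappy
(2,3)S 0/2 unhappy
(3,0)S 2/2 ok
(3,2)S 0/1 unhappy
(3,4)N 0/1 unhappy
(4,0)S 3/3 ok
(4,1)S 2/2 ok
(4,3)N 0/1 unhappy
(4,4)S 1/3 unhappy
(5,0)S 3/3 ok
(5,1)S 2/4 unhappy
(5,2)N 0/1 unhappy
(5,4)S 1/2 unhappy
(6,0)S 1/2 unhappy
(6,1)N 0/2 unhappy
(6,3)N 1/1 ok
(6,4)N 1/2 unhappy
Unsatisfied: (0,0), (0,1), (0,2), (0,3), (1,0), (1,3), (1,4), (2,0), (2,2), (2,3), (3,2), (3,4), (4,3), (4,4), (5,1), (5,2), (5,4), (6,0), (6,1), (6,4) — 20 in total.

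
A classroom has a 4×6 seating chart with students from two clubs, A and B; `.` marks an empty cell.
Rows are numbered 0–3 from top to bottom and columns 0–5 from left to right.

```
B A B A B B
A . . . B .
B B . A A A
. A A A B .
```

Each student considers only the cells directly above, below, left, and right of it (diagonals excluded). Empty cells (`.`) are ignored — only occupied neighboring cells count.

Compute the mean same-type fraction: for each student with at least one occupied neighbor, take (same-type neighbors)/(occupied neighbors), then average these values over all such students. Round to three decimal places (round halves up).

(0,0)B 0/2
(0,1)A 0/2
(0,2)B 0/2
(0,3)A 0/2
(0,4)B 2/3
(0,5)B 1/1
(1,0)A 0/2
(1,4)B 1/2
(2,0)B 1/2
(2,1)B 1/2
(2,3)A 2/2
(2,4)A 2/4
(2,5)A 1/1
(3,1)A 1/2
(3,2)A 2/2
(3,3)A 2/3
(3,4)B 0/2
Sum over 17 students: 0/2 + 0/2 + 0/2 + 0/2 + 2/3 + 1/1 + 0/2 + 1/2 + 1/2 + 1/2 + 2/2 + 2/4 + 1/1 + 1/2 + 2/2 + 2/3 + 0/2 = 47/6; mean = 47/6 ÷ 17 = 47/102 = 0.460784… → 0.461.

0.461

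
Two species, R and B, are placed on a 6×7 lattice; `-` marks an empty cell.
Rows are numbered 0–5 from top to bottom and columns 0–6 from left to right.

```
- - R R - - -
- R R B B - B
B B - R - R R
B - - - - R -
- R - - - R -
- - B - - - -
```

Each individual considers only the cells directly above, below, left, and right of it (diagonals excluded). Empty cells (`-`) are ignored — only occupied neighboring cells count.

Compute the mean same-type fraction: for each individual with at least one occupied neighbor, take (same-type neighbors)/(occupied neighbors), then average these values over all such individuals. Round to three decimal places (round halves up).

0.661

Row 0: (0,2)R 2/2 · (0,3)R 1/2
Row 1: (1,1)R 1/2 · (1,2)R 2/3 · (1,3)B 1/4 · (1,4)B 1/1 · (1,6)B 0/1
Row 2: (2,0)B 2/2 · (2,1)B 1/2 · (2,3)R 0/1 · (2,5)R 2/2 · (2,6)R 1/2
Row 3: (3,0)B 1/1 · (3,5)R 2/2
Row 4: (4,1)R — no occupied neighbors · (4,5)R 1/1
Row 5: (5,2)B — no occupied neighbors
Sum over 15 individuals: 2/2 + 1/2 + 1/2 + 2/3 + 1/4 + 1/1 + 0/1 + 2/2 + 1/2 + 0/1 + 2/2 + 1/2 + 1/1 + 2/2 + 1/1 = 119/12; mean = 119/12 ÷ 15 = 119/180 = 0.661111… → 0.661.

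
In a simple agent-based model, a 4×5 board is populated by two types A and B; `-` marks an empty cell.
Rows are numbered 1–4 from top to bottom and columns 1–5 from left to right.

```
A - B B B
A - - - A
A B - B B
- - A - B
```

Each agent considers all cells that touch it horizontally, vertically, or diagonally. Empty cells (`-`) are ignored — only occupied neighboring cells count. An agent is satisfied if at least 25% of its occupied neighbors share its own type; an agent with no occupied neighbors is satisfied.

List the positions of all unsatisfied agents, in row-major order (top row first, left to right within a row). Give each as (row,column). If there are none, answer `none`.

(2,5), (3,2), (4,3)

Row 1: (1,1)A 1/1 ok · (1,3)B 1/1 ok · (1,4)B 2/3 ok · (1,5)B 1/2 ok
Row 2: (2,1)A 2/3 ok · (2,5)A 0/4 unhappy
Row 3: (3,1)A 1/2 ok · (3,2)B 0/3 unhappy · (3,4)B 2/4 ok · (3,5)B 2/3 ok
Row 4: (4,3)A 0/2 unhappy · (4,5)B 2/2 ok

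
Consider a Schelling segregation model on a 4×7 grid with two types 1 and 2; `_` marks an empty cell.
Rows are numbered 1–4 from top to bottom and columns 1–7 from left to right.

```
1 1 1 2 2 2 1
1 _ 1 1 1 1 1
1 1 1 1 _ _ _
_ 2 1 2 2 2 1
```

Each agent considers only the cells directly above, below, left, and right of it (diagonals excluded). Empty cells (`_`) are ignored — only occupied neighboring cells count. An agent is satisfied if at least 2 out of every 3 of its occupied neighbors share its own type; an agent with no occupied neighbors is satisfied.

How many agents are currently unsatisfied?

8

(1,1)1 2/2 ✓
(1,2)1 2/2 ✓
(1,3)1 2/3 ✓
(1,4)2 1/3 ✗
(1,5)2 2/3 ✓
(1,6)2 1/3 ✗
(1,7)1 1/2 ✗
(2,1)1 2/2 ✓
(2,3)1 3/3 ✓
(2,4)1 3/4 ✓
(2,5)1 2/3 ✓
(2,6)1 2/3 ✓
(2,7)1 2/2 ✓
(3,1)1 2/2 ✓
(3,2)1 2/3 ✓
(3,3)1 4/4 ✓
(3,4)1 2/3 ✓
(4,2)2 0/2 ✗
(4,3)1 1/3 ✗
(4,4)2 1/3 ✗
(4,5)2 2/2 ✓
(4,6)2 1/2 ✗
(4,7)1 0/1 ✗
Unsatisfied: (1,4), (1,6), (1,7), (4,2), (4,3), (4,4), (4,6), (4,7) — 8 in total.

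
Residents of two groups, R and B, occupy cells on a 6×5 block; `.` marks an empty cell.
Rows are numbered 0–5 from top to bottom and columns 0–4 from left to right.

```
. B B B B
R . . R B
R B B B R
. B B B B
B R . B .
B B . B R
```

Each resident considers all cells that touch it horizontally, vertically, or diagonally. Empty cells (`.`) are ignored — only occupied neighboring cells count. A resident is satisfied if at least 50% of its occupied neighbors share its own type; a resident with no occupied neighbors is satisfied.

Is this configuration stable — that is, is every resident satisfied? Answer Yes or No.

(0,1)B 1/2 satisfied
(0,2)B 2/3 satisfied
(0,3)B 3/4 satisfied
(0,4)B 2/3 satisfied
(1,0)R 1/3 not
(1,3)R 1/7 not
(1,4)B 3/5 satisfied
(2,0)R 1/3 not
(2,1)B 3/5 satisfied
(2,2)B 5/6 satisfied
(2,3)B 5/7 satisfied
(2,4)R 1/5 not
(3,1)B 4/6 satisfied
(3,2)B 6/7 satisfied
(3,3)B 5/6 satisfied
(3,4)B 3/4 satisfied
(4,0)B 3/4 satisfied
(4,1)R 0/5 not
(4,3)B 4/5 satisfied
(5,0)B 2/3 satisfied
(5,1)B 2/3 satisfied
(5,3)B 1/2 satisfied
(5,4)R 0/2 not
For instance (1,0) has only 1/3 same-type neighbors, below 1/2.

No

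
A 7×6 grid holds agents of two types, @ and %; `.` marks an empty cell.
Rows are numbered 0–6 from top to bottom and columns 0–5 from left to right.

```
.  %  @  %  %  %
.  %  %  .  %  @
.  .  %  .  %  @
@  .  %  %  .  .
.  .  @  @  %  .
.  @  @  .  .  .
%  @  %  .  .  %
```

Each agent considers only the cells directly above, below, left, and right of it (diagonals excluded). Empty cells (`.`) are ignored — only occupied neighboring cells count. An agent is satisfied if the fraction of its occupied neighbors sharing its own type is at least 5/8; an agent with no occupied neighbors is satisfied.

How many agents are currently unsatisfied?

Row 0: (0,1)% 1/2 ✗ · (0,2)@ 0/3 ✗ · (0,3)% 1/2 ✗ · (0,4)% 3/3 ✓ · (0,5)% 1/2 ✗
Row 1: (1,1)% 2/2 ✓ · (1,2)% 2/3 ✓ · (1,4)% 2/3 ✓ · (1,5)@ 1/3 ✗
Row 2: (2,2)% 2/2 ✓ · (2,4)% 1/2 ✗ · (2,5)@ 1/2 ✗
Row 3: (3,0)@ 0/0 ✓ · (3,2)% 2/3 ✓ · (3,3)% 1/2 ✗
Row 4: (4,2)@ 2/3 ✓ · (4,3)@ 1/3 ✗ · (4,4)% 0/1 ✗
Row 5: (5,1)@ 2/2 ✓ · (5,2)@ 2/3 ✓
Row 6: (6,0)% 0/1 ✗ · (6,1)@ 1/3 ✗ · (6,2)% 0/2 ✗ · (6,5)% 0/0 ✓
Unsatisfied: (0,1), (0,2), (0,3), (0,5), (1,5), (2,4), (2,5), (3,3), (4,3), (4,4), (6,0), (6,1), (6,2) — 13 in total.

13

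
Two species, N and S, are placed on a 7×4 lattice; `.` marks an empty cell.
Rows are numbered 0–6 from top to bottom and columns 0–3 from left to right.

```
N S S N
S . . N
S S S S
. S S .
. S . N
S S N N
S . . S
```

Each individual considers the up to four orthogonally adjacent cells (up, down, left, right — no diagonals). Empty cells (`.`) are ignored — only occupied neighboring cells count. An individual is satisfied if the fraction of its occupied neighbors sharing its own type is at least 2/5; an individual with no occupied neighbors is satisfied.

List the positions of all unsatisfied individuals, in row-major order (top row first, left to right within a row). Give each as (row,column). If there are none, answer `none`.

Row 0: (0,0)N 0/2 ✗ · (0,1)S 1/2 ✓ · (0,2)S 1/2 ✓ · (0,3)N 1/2 ✓
Row 1: (1,0)S 1/2 ✓ · (1,3)N 1/2 ✓
Row 2: (2,0)S 2/2 ✓ · (2,1)S 3/3 ✓ · (2,2)S 3/3 ✓ · (2,3)S 1/2 ✓
Row 3: (3,1)S 3/3 ✓ · (3,2)S 2/2 ✓
Row 4: (4,1)S 2/2 ✓ · (4,3)N 1/1 ✓
Row 5: (5,0)S 2/2 ✓ · (5,1)S 2/3 ✓ · (5,2)N 1/2 ✓ · (5,3)N 2/3 ✓
Row 6: (6,0)S 1/1 ✓ · (6,3)S 0/1 ✗

(0,0), (6,3)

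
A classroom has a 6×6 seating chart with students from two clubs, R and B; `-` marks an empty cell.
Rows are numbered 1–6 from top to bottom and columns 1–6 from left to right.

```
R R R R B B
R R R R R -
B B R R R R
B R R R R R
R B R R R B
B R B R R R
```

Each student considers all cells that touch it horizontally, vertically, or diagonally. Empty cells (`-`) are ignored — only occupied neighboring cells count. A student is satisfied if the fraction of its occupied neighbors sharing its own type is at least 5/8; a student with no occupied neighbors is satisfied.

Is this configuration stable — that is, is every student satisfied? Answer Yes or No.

Row 1: (1,1)R 3/3 satisfied · (1,2)R 5/5 satisfied · (1,3)R 5/5 satisfied · (1,4)R 4/5 satisfied · (1,5)B 1/4 not · (1,6)B 1/2 not
Row 2: (2,1)R 3/5 not · (2,2)R 6/8 satisfied · (2,3)R 7/8 satisfied · (2,4)R 7/8 satisfied · (2,5)R 5/7 satisfied
Row 3: (3,1)B 2/5 not · (3,2)B 2/8 not · (3,3)R 7/8 satisfied · (3,4)R 8/8 satisfied · (3,5)R 7/7 satisfied · (3,6)R 4/4 satisfied
Row 4: (4,1)B 3/5 not · (4,2)R 4/8 not · (4,3)R 6/8 satisfied · (4,4)R 8/8 satisfied · (4,5)R 7/8 satisfied · (4,6)R 4/5 satisfied
Row 5: (5,1)R 2/5 not · (5,2)B 3/8 not · (5,3)R 6/8 satisfied · (5,4)R 7/8 satisfied · (5,5)R 7/8 satisfied · (5,6)B 0/5 not
Row 6: (6,1)B 1/3 not · (6,2)R 2/5 not · (6,3)B 1/5 not · (6,4)R 4/5 satisfied · (6,5)R 4/5 satisfied · (6,6)R 2/3 satisfied
For instance (1,5) has only 1/4 same-type neighbors, below 5/8.

No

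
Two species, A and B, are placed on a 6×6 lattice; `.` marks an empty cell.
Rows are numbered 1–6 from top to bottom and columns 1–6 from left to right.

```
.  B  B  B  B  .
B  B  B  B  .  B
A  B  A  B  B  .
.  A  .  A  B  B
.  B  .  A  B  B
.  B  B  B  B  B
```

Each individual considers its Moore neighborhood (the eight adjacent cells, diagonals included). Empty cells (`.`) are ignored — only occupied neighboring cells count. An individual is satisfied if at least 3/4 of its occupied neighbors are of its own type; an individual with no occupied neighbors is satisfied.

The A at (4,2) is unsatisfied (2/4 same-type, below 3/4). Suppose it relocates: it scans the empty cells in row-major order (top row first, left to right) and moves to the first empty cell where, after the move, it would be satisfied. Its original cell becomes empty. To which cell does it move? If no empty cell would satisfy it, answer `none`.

none

Vacating (4,2). Empty cells in order:
  (1,1): 0/3 same-type → still unsatisfied.
  (1,6): 0/2 same-type → still unsatisfied.
  (2,5): 0/6 same-type → still unsatisfied.
  (3,6): 0/4 same-type → still unsatisfied.
  (4,1): 1/3 same-type → still unsatisfied.
  (4,3): 3/6 same-type → still unsatisfied.
  (5,1): 0/2 same-type → still unsatisfied.
  (5,3): 2/6 same-type → still unsatisfied.
  (6,1): 0/2 same-type → still unsatisfied.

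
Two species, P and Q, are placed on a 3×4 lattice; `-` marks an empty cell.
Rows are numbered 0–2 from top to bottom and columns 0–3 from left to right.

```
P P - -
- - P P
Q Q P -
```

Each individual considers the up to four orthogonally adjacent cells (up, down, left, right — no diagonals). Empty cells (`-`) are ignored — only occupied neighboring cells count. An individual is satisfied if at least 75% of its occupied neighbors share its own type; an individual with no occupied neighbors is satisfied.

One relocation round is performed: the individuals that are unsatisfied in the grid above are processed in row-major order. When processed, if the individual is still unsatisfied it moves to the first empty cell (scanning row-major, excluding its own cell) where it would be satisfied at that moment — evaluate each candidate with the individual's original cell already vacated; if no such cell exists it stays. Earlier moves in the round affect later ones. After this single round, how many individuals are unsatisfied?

Initially unsatisfied (in order): (2,1), (2,2).
  (2,1): no empty cell satisfies it; stays.
  (2,2) → (0,2).
Resulting grid:
P P P -
- - P P
Q Q - -
All satisfied now.

0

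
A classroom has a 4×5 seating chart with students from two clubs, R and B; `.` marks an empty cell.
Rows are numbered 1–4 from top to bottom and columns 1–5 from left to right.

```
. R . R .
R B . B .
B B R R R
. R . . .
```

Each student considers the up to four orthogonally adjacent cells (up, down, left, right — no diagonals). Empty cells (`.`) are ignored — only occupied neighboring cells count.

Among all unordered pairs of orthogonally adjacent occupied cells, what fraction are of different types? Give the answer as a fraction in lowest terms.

Scan each occupied cell's neighbors to the right and below so each pair is counted once.
From row 1: 2 unlike of 2 pairs (running 2/2).
From row 2: 3 unlike of 4 pairs (running 5/6).
From row 3: 2 unlike of 5 pairs (running 7/11).
Total adjacent occupied pairs: 11; unlike-type pairs: 7.
7/11 is already in lowest terms.

7/11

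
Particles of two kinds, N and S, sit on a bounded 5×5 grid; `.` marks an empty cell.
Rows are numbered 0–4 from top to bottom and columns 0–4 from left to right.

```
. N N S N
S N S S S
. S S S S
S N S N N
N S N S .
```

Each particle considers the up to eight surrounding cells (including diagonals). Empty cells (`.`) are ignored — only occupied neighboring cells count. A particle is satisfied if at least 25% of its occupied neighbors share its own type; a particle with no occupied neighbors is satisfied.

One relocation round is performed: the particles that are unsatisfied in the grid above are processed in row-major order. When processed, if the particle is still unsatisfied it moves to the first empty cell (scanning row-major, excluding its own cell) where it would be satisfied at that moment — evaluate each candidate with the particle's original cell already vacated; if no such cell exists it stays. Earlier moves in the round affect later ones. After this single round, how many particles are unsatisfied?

0

Initially unsatisfied (in order): (0,4).
  (0,4) → (0,0).
Resulting grid:
N N N S .
S N S S S
. S S S S
S N S N N
N S N S .
All satisfied now.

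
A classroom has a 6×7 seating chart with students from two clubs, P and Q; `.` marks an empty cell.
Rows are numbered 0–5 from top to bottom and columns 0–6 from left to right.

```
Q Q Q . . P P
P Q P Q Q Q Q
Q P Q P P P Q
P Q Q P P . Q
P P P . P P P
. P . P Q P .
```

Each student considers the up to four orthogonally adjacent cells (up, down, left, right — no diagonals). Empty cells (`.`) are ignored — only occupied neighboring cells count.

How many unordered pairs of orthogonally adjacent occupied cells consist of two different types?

27

Scan each occupied cell's neighbors to the right and below so each pair is counted once.
Row 0: Q(0,0)–Q(0,1)= Q(0,0)–P(1,0)≠ Q(0,1)–Q(0,2)= Q(0,1)–Q(1,1)= Q(0,2)–P(1,2)≠ P(0,5)–P(0,6)= P(0,5)–Q(1,5)≠ P(0,6)–Q(1,6)≠  → 4/8 unlike.
Row 1: P(1,0)–Q(1,1)≠ P(1,0)–Q(2,0)≠ Q(1,1)–P(1,2)≠ Q(1,1)–P(2,1)≠ P(1,2)–Q(1,3)≠ P(1,2)–Q(2,2)≠ Q(1,3)–Q(1,4)= Q(1,3)–P(2,3)≠ Q(1,4)–Q(1,5)= Q(1,4)–P(2,4)≠ Q(1,5)–Q(1,6)= Q(1,5)–P(2,5)≠ Q(1,6)–Q(2,6)=  → 9/13 unlike.
Row 2: Q(2,0)–P(2,1)≠ Q(2,0)–P(3,0)≠ P(2,1)–Q(2,2)≠ P(2,1)–Q(3,1)≠ Q(2,2)–P(2,3)≠ Q(2,2)–Q(3,2)= P(2,3)–P(2,4)= P(2,3)–P(3,3)= P(2,4)–P(2,5)= P(2,4)–P(3,4)= P(2,5)–Q(2,6)≠ Q(2,6)–Q(3,6)=  → 6/12 unlike.
Row 3: P(3,0)–Q(3,1)≠ P(3,0)–P(4,0)= Q(3,1)–Q(3,2)= Q(3,1)–P(4,1)≠ Q(3,2)–P(3,3)≠ Q(3,2)–P(4,2)≠ P(3,3)–P(3,4)= P(3,4)–P(4,4)= Q(3,6)–P(4,6)≠  → 5/9 unlike.
Row 4: P(4,0)–P(4,1)= P(4,1)–P(4,2)= P(4,1)–P(5,1)= P(4,4)–P(4,5)= P(4,4)–Q(5,4)≠ P(4,5)–P(4,6)= P(4,5)–P(5,5)=  → 1/7 unlike.
Row 5: P(5,3)–Q(5,4)≠ Q(5,4)–P(5,5)≠  → 2/2 unlike.
Total adjacent occupied pairs: 51; unlike-type pairs: 27.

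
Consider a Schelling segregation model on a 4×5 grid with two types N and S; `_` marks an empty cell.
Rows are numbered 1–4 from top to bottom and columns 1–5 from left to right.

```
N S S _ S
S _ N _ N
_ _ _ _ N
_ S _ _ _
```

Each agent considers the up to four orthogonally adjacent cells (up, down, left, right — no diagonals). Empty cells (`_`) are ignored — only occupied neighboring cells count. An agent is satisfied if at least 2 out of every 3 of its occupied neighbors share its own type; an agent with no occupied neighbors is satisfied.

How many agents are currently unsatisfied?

Row 1: (1,1)N 0/2 not · (1,2)S 1/2 not · (1,3)S 1/2 not · (1,5)S 0/1 not
Row 2: (2,1)S 0/1 not · (2,3)N 0/1 not · (2,5)N 1/2 not
Row 3: (3,5)N 1/1 satisfied
Row 4: (4,2)S 0/0 satisfied
Unsatisfied: (1,1), (1,2), (1,3), (1,5), (2,1), (2,3), (2,5) — 7 in total.

7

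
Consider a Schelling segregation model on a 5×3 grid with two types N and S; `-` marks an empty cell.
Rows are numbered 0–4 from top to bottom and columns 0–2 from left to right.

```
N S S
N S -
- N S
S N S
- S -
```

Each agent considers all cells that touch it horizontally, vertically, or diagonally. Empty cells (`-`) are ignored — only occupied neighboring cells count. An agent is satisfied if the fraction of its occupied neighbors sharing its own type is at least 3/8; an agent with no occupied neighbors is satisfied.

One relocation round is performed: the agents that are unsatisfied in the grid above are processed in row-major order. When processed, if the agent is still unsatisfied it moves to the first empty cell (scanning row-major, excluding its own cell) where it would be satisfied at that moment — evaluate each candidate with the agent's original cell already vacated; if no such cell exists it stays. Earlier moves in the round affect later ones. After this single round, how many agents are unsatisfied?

0

Initially unsatisfied (in order): (0,0), (2,1), (3,0), (3,1).
  (0,0) → (2,0).
  (2,1): now satisfied by earlier moves; stays.
  (3,0) → (0,0).
  (3,1): now satisfied by earlier moves; stays.
Resulting grid:
S S S
N S -
N N S
- N S
- S -
All satisfied now.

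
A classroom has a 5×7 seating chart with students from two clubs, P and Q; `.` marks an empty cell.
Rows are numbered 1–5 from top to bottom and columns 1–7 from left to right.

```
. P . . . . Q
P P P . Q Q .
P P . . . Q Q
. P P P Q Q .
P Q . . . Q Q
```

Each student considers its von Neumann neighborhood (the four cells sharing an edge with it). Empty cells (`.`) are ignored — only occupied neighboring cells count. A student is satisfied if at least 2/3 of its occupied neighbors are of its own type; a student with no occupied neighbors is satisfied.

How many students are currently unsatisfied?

(1,2)P 1/1 ✓
(1,7)Q 0/0 ✓
(2,1)P 2/2 ✓
(2,2)P 4/4 ✓
(2,3)P 1/1 ✓
(2,5)Q 1/1 ✓
(2,6)Q 2/2 ✓
(3,1)P 2/2 ✓
(3,2)P 3/3 ✓
(3,6)Q 3/3 ✓
(3,7)Q 1/1 ✓
(4,2)P 2/3 ✓
(4,3)P 2/2 ✓
(4,4)P 1/2 ✗
(4,5)Q 1/2 ✗
(4,6)Q 3/3 ✓
(5,1)P 0/1 ✗
(5,2)Q 0/2 ✗
(5,6)Q 2/2 ✓
(5,7)Q 1/1 ✓
Unsatisfied: (4,4), (4,5), (5,1), (5,2) — 4 in total.

4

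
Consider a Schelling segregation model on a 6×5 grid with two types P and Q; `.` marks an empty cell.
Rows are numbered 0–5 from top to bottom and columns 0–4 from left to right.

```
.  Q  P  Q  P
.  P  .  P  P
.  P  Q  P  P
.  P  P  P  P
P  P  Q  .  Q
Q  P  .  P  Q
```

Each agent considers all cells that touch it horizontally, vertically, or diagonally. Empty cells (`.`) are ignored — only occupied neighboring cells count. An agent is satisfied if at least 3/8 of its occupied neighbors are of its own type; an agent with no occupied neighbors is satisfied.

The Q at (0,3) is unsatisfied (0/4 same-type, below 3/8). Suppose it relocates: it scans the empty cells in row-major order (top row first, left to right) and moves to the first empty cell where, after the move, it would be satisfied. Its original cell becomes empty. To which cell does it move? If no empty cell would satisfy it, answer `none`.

Vacating (0,3). Empty cells in order:
  (0,0): 1/2 same-type → satisfied — stop here.

(0,0)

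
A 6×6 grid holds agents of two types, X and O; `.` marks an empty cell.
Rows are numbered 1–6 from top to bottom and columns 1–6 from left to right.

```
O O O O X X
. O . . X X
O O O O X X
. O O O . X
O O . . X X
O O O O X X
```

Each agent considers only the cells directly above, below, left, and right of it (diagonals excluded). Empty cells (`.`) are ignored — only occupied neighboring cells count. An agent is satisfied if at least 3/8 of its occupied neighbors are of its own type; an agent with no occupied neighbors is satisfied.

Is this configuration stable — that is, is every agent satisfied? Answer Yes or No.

(1,1)O 1/1 ok
(1,2)O 3/3 ok
(1,3)O 2/2 ok
(1,4)O 1/2 ok
(1,5)X 2/3 ok
(1,6)X 2/2 ok
(2,2)O 2/2 ok
(2,5)X 3/3 ok
(2,6)X 3/3 ok
(3,1)O 1/1 ok
(3,2)O 4/4 ok
(3,3)O 3/3 ok
(3,4)O 2/3 ok
(3,5)X 2/3 ok
(3,6)X 3/3 ok
(4,2)O 3/3 ok
(4,3)O 3/3 ok
(4,4)O 2/2 ok
(4,6)X 2/2 ok
(5,1)O 2/2 ok
(5,2)O 3/3 ok
(5,5)X 2/2 ok
(5,6)X 3/3 ok
(6,1)O 2/2 ok
(6,2)O 3/3 ok
(6,3)O 2/2 ok
(6,4)O 1/2 ok
(6,5)X 2/3 ok
(6,6)X 2/2 ok
All meet the threshold, so the configuration is stable.

Yes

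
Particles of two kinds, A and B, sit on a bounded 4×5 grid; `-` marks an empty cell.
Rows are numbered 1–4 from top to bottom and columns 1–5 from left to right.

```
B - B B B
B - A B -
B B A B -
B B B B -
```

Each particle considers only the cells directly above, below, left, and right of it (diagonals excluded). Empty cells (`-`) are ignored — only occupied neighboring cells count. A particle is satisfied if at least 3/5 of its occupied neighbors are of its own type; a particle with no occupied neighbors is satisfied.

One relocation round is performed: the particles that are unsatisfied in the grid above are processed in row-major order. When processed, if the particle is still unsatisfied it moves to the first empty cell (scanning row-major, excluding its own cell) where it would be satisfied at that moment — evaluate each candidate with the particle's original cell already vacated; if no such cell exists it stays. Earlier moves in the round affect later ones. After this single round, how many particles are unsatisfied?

2

Initially unsatisfied (in order): (1,3), (2,3), (3,3).
  (1,3) → (1,2).
  (2,3): no empty cell satisfies it; stays.
  (3,3): no empty cell satisfies it; stays.
Resulting grid:
B B - B B
B - A B -
B B A B -
B B B B -
Unsatisfied now: (2,3), (3,3).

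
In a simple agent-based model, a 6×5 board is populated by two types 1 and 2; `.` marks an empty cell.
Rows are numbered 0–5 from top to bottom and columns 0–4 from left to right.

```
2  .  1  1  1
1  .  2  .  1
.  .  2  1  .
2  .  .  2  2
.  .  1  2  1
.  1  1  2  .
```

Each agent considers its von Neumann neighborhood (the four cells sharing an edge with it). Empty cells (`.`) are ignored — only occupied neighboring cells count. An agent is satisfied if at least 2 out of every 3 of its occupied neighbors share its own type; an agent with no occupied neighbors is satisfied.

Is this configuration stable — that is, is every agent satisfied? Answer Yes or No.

(0,0)2 0/1 not
(0,2)1 1/2 not
(0,3)1 2/2 satisfied
(0,4)1 2/2 satisfied
(1,0)1 0/1 not
(1,2)2 1/2 not
(1,4)1 1/1 satisfied
(2,2)2 1/2 not
(2,3)1 0/2 not
(3,0)2 0/0 satisfied
(3,3)2 2/3 satisfied
(3,4)2 1/2 not
(4,2)1 1/2 not
(4,3)2 2/4 not
(4,4)1 0/2 not
(5,1)1 1/1 satisfied
(5,2)1 2/3 satisfied
(5,3)2 1/2 not
For instance (0,0) has only 0/1 same-type neighbors, below 2/3.

No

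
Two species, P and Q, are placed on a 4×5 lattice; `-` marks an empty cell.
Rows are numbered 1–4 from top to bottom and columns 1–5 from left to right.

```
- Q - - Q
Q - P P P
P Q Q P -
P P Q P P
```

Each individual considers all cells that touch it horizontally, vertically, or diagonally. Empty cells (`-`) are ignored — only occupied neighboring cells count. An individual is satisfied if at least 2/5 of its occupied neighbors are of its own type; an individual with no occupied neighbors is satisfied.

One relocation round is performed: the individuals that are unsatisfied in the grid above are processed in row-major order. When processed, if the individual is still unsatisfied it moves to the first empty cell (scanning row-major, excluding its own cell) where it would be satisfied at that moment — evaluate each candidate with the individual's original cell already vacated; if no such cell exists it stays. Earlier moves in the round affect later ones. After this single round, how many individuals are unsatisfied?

Initially unsatisfied (in order): (1,5), (3,3).
  (1,5) → (1,1).
  (3,3) → (2,2).
Resulting grid:
Q Q - - -
Q Q P P P
P Q - P -
P P Q P P
Unsatisfied now: (4,3).

1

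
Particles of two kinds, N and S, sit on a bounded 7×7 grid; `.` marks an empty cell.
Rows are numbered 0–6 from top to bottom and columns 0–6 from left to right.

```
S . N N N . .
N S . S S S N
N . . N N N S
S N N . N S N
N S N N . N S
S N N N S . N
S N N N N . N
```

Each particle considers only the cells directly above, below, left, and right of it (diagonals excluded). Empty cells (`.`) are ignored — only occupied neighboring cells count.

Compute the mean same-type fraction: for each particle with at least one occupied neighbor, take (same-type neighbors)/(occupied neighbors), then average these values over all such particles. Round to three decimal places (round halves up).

Row 0: (0,0)S 0/1 · (0,2)N 1/1 · (0,3)N 2/3 · (0,4)N 1/2
Row 1: (1,0)N 1/3 · (1,1)S 0/1 · (1,3)S 1/3 · (1,4)S 2/4 · (1,5)S 1/3 · (1,6)N 0/2
Row 2: (2,0)N 1/2 · (2,3)N 1/2 · (2,4)N 3/4 · (2,5)N 1/4 · (2,6)S 0/3
Row 3: (3,0)S 0/3 · (3,1)N 1/3 · (3,2)N 2/2 · (3,4)N 1/2 · (3,5)S 0/4 · (3,6)N 0/3
Row 4: (4,0)N 0/3 · (4,1)S 0/4 · (4,2)N 3/4 · (4,3)N 2/2 · (4,5)N 0/2 · (4,6)S 0/3
Row 5: (5,0)S 1/3 · (5,1)N 2/4 · (5,2)N 4/4 · (5,3)N 3/4 · (5,4)S 0/2 · (5,6)N 1/2
Row 6: (6,0)S 1/2 · (6,1)N 2/3 · (6,2)N 3/3 · (6,3)N 3/3 · (6,4)N 1/2 · (6,6)N 1/1
Sum over 39 particles: 0/1 + 1/1 + 2/3 + 1/2 + 1/3 + 0/1 + 1/3 + 2/4 + 1/3 + 0/2 + 1/2 + 1/2 + 3/4 + 1/4 + 0/3 + 0/3 + 1/3 + 2/2 + 1/2 + 0/4 + 0/3 + 0/3 + 0/4 + 3/4 + 2/2 + 0/2 + 0/3 + 1/3 + 2/4 + 4/4 + 3/4 + 0/2 + 1/2 + 1/2 + 2/3 + 3/3 + 3/3 + 1/2 + 1/1 = 17; mean = 17 ÷ 39 = 17/39 = 0.435897… → 0.436.

0.436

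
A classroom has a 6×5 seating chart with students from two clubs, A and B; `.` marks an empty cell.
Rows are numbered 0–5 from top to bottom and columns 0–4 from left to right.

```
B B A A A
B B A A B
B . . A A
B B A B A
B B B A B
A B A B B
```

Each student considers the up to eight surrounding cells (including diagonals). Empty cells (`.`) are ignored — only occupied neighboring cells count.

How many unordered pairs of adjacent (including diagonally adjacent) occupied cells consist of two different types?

Scan each occupied cell's neighbors to the right and below (and the two forward diagonals) so each pair is counted once.
From row 0: 5 unlike of 17 pairs (running 5/17).
From row 1: 4 unlike of 11 pairs (running 9/28).
From row 2: 2 unlike of 8 pairs (running 11/36).
From row 3: 7 unlike of 17 pairs (running 18/53).
From row 4: 8 unlike of 17 pairs (running 26/70).
From row 5: 3 unlike of 4 pairs (running 29/74).
Total adjacent occupied pairs: 74; unlike-type pairs: 29.

29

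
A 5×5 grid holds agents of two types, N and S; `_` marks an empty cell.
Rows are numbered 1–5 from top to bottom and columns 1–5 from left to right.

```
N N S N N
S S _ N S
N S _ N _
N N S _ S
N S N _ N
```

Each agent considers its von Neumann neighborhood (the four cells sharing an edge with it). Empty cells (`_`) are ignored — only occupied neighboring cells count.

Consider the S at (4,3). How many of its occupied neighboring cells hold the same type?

Occupied neighbors of (4,3): (5,3)=N, (4,2)=N.
Same type (S): 0 of 2.

0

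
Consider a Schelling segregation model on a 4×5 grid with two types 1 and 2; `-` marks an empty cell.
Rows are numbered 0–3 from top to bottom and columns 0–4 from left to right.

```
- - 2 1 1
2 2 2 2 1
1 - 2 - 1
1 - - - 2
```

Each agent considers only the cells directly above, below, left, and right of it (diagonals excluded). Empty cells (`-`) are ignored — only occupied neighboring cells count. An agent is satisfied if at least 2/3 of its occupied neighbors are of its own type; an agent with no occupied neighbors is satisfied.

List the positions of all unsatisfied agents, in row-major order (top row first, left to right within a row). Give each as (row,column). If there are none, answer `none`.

(0,2)2 1/2 ✗
(0,3)1 1/3 ✗
(0,4)1 2/2 ✓
(1,0)2 1/2 ✗
(1,1)2 2/2 ✓
(1,2)2 4/4 ✓
(1,3)2 1/3 ✗
(1,4)1 2/3 ✓
(2,0)1 1/2 ✗
(2,2)2 1/1 ✓
(2,4)1 1/2 ✗
(3,0)1 1/1 ✓
(3,4)2 0/1 ✗

(0,2), (0,3), (1,0), (1,3), (2,0), (2,4), (3,4)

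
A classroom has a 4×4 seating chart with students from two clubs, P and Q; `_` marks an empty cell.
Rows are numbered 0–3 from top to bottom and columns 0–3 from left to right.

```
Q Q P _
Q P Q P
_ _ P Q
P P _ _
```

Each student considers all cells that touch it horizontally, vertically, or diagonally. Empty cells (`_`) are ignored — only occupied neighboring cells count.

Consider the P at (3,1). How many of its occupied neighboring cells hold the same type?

2

Occupied neighbors of (3,1): (2,2)=P, (3,0)=P.
Same type (P): 2 of 2.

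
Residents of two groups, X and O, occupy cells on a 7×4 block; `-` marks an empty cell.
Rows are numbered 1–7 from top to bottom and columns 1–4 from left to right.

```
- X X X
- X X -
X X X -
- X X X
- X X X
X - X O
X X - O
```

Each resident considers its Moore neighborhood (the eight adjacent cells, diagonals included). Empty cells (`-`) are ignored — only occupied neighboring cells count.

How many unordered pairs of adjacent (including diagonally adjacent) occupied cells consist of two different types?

Scan each occupied cell's neighbors to the right and below (and the two forward diagonals) so each pair is counted once.
From row 1: 0 unlike of 7 pairs (running 0/7).
From row 2: 0 unlike of 6 pairs (running 0/13).
From row 3: 0 unlike of 8 pairs (running 0/21).
From row 4: 0 unlike of 9 pairs (running 0/30).
From row 5: 2 unlike of 8 pairs (running 2/38).
From row 6: 2 unlike of 6 pairs (running 4/44).
From row 7: 0 unlike of 1 pairs (running 4/45).
Total adjacent occupied pairs: 45; unlike-type pairs: 4.

4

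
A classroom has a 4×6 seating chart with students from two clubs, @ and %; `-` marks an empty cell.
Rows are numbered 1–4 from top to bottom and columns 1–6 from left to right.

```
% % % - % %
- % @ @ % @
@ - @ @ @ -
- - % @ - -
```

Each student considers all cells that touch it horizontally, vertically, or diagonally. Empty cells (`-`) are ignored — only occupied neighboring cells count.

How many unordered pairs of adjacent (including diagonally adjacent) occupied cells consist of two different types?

16

Scan each occupied cell's neighbors to the right and below (and the two forward diagonals) so each pair is counted once.
Row 1: %(1,1)–%(1,2)= %(1,1)–%(2,2)= %(1,2)–%(1,3)= %(1,2)–%(2,2)= %(1,2)–@(2,3)≠ %(1,3)–@(2,3)≠ %(1,3)–@(2,4)≠ %(1,3)–%(2,2)= %(1,5)–%(1,6)= %(1,5)–%(2,5)= %(1,5)–@(2,6)≠ %(1,5)–@(2,4)≠ %(1,6)–@(2,6)≠ %(1,6)–%(2,5)=  → 6/14 unlike.
Row 2: %(2,2)–@(2,3)≠ %(2,2)–@(3,3)≠ %(2,2)–@(3,1)≠ @(2,3)–@(2,4)= @(2,3)–@(3,3)= @(2,3)–@(3,4)= @(2,4)–%(2,5)≠ @(2,4)–@(3,4)= @(2,4)–@(3,5)= @(2,4)–@(3,3)= %(2,5)–@(2,6)≠ %(2,5)–@(3,5)≠ %(2,5)–@(3,4)≠ @(2,6)–@(3,5)=  → 7/14 unlike.
Row 3: @(3,3)–@(3,4)= @(3,3)–%(4,3)≠ @(3,3)–@(4,4)= @(3,4)–@(3,5)= @(3,4)–@(4,4)= @(3,4)–%(4,3)≠ @(3,5)–@(4,4)=  → 2/7 unlike.
Row 4: %(4,3)–@(4,4)≠  → 1/1 unlike.
Total adjacent occupied pairs: 36; unlike-type pairs: 16.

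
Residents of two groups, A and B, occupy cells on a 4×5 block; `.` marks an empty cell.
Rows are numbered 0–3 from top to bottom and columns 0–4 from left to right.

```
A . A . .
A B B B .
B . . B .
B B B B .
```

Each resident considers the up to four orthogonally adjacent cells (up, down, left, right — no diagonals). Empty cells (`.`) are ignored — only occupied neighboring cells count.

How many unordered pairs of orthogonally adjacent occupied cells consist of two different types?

3

Scan each occupied cell's neighbors to the right and below so each pair is counted once.
Row 0: A(0,0)–A(1,0)= A(0,2)–B(1,2)≠  → 1/2 unlike.
Row 1: A(1,0)–B(1,1)≠ A(1,0)–B(2,0)≠ B(1,1)–B(1,2)= B(1,2)–B(1,3)= B(1,3)–B(2,3)=  → 2/5 unlike.
Row 2: B(2,0)–B(3,0)= B(2,3)–B(3,3)=  → 0/2 unlike.
Row 3: B(3,0)–B(3,1)= B(3,1)–B(3,2)= B(3,2)–B(3,3)=  → 0/3 unlike.
Total adjacent occupied pairs: 12; unlike-type pairs: 3.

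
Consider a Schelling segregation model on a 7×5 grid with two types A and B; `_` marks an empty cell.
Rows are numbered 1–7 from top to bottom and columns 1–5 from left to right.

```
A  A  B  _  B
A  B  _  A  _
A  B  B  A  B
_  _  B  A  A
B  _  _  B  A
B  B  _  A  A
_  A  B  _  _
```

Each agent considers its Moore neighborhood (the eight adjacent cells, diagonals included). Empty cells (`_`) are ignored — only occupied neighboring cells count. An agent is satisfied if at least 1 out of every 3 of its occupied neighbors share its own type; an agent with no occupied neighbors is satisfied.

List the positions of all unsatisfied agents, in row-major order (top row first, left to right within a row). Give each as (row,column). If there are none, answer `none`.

(1,5), (2,4), (3,5), (5,4), (7,2)

(1,1)A 2/3 ✓
(1,2)A 2/4 ✓
(1,3)B 1/3 ✓
(1,5)B 0/1 ✗
(2,1)A 3/5 ✓
(2,2)B 3/7 ✓
(2,4)A 1/5 ✗
(3,1)A 1/3 ✓
(3,2)B 3/5 ✓
(3,3)B 3/6 ✓
(3,4)A 3/6 ✓
(3,5)B 0/4 ✗
(4,3)B 3/5 ✓
(4,4)A 3/7 ✓
(4,5)A 3/5 ✓
(5,1)B 2/2 ✓
(5,4)B 1/6 ✗
(5,5)A 4/5 ✓
(6,1)B 2/3 ✓
(6,2)B 3/4 ✓
(6,4)A 2/4 ✓
(6,5)A 2/3 ✓
(7,2)A 0/3 ✗
(7,3)B 1/3 ✓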